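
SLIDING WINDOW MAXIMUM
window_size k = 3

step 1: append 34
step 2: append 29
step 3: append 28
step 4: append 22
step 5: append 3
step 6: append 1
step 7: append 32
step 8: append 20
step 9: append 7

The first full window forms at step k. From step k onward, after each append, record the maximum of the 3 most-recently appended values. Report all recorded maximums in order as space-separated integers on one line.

Answer: 34 29 28 22 32 32 32

Derivation:
step 1: append 34 -> window=[34] (not full yet)
step 2: append 29 -> window=[34, 29] (not full yet)
step 3: append 28 -> window=[34, 29, 28] -> max=34
step 4: append 22 -> window=[29, 28, 22] -> max=29
step 5: append 3 -> window=[28, 22, 3] -> max=28
step 6: append 1 -> window=[22, 3, 1] -> max=22
step 7: append 32 -> window=[3, 1, 32] -> max=32
step 8: append 20 -> window=[1, 32, 20] -> max=32
step 9: append 7 -> window=[32, 20, 7] -> max=32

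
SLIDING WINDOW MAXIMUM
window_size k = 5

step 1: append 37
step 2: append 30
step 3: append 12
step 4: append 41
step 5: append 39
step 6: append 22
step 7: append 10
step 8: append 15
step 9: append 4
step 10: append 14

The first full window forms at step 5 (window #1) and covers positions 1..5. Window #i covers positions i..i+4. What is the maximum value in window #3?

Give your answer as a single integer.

step 1: append 37 -> window=[37] (not full yet)
step 2: append 30 -> window=[37, 30] (not full yet)
step 3: append 12 -> window=[37, 30, 12] (not full yet)
step 4: append 41 -> window=[37, 30, 12, 41] (not full yet)
step 5: append 39 -> window=[37, 30, 12, 41, 39] -> max=41
step 6: append 22 -> window=[30, 12, 41, 39, 22] -> max=41
step 7: append 10 -> window=[12, 41, 39, 22, 10] -> max=41
Window #3 max = 41

Answer: 41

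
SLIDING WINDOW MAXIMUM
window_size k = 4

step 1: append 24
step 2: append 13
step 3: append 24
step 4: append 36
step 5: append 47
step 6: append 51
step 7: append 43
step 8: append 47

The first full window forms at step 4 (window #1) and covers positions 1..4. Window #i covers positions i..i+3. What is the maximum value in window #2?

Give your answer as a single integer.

step 1: append 24 -> window=[24] (not full yet)
step 2: append 13 -> window=[24, 13] (not full yet)
step 3: append 24 -> window=[24, 13, 24] (not full yet)
step 4: append 36 -> window=[24, 13, 24, 36] -> max=36
step 5: append 47 -> window=[13, 24, 36, 47] -> max=47
Window #2 max = 47

Answer: 47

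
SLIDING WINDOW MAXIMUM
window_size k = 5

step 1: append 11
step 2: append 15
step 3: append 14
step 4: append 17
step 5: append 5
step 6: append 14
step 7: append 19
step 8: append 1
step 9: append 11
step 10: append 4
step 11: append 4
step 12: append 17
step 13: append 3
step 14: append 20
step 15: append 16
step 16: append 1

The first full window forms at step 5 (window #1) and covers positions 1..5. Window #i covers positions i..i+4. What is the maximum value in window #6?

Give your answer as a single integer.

Answer: 19

Derivation:
step 1: append 11 -> window=[11] (not full yet)
step 2: append 15 -> window=[11, 15] (not full yet)
step 3: append 14 -> window=[11, 15, 14] (not full yet)
step 4: append 17 -> window=[11, 15, 14, 17] (not full yet)
step 5: append 5 -> window=[11, 15, 14, 17, 5] -> max=17
step 6: append 14 -> window=[15, 14, 17, 5, 14] -> max=17
step 7: append 19 -> window=[14, 17, 5, 14, 19] -> max=19
step 8: append 1 -> window=[17, 5, 14, 19, 1] -> max=19
step 9: append 11 -> window=[5, 14, 19, 1, 11] -> max=19
step 10: append 4 -> window=[14, 19, 1, 11, 4] -> max=19
Window #6 max = 19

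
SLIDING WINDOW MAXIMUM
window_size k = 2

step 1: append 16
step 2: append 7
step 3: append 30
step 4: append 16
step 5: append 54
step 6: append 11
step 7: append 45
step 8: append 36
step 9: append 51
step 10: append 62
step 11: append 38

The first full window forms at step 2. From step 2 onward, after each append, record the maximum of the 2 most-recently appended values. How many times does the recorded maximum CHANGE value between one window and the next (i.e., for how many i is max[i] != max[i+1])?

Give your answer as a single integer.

Answer: 5

Derivation:
step 1: append 16 -> window=[16] (not full yet)
step 2: append 7 -> window=[16, 7] -> max=16
step 3: append 30 -> window=[7, 30] -> max=30
step 4: append 16 -> window=[30, 16] -> max=30
step 5: append 54 -> window=[16, 54] -> max=54
step 6: append 11 -> window=[54, 11] -> max=54
step 7: append 45 -> window=[11, 45] -> max=45
step 8: append 36 -> window=[45, 36] -> max=45
step 9: append 51 -> window=[36, 51] -> max=51
step 10: append 62 -> window=[51, 62] -> max=62
step 11: append 38 -> window=[62, 38] -> max=62
Recorded maximums: 16 30 30 54 54 45 45 51 62 62
Changes between consecutive maximums: 5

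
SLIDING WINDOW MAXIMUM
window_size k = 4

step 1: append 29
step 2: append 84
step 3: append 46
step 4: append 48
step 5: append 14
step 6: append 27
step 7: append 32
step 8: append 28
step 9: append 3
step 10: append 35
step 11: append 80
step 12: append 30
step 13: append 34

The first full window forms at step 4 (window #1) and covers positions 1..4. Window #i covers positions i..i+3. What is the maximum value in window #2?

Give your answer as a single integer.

Answer: 84

Derivation:
step 1: append 29 -> window=[29] (not full yet)
step 2: append 84 -> window=[29, 84] (not full yet)
step 3: append 46 -> window=[29, 84, 46] (not full yet)
step 4: append 48 -> window=[29, 84, 46, 48] -> max=84
step 5: append 14 -> window=[84, 46, 48, 14] -> max=84
Window #2 max = 84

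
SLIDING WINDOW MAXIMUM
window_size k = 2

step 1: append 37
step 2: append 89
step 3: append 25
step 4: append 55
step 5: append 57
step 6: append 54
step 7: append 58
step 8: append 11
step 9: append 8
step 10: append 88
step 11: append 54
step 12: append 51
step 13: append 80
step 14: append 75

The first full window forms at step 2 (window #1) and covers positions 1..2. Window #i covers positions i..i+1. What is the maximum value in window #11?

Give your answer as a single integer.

step 1: append 37 -> window=[37] (not full yet)
step 2: append 89 -> window=[37, 89] -> max=89
step 3: append 25 -> window=[89, 25] -> max=89
step 4: append 55 -> window=[25, 55] -> max=55
step 5: append 57 -> window=[55, 57] -> max=57
step 6: append 54 -> window=[57, 54] -> max=57
step 7: append 58 -> window=[54, 58] -> max=58
step 8: append 11 -> window=[58, 11] -> max=58
step 9: append 8 -> window=[11, 8] -> max=11
step 10: append 88 -> window=[8, 88] -> max=88
step 11: append 54 -> window=[88, 54] -> max=88
step 12: append 51 -> window=[54, 51] -> max=54
Window #11 max = 54

Answer: 54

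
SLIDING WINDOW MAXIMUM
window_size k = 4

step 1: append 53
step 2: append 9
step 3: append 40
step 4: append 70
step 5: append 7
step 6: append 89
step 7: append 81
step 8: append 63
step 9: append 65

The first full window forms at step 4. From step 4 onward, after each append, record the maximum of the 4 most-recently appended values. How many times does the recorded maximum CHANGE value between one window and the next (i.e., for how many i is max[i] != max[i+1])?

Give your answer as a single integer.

Answer: 1

Derivation:
step 1: append 53 -> window=[53] (not full yet)
step 2: append 9 -> window=[53, 9] (not full yet)
step 3: append 40 -> window=[53, 9, 40] (not full yet)
step 4: append 70 -> window=[53, 9, 40, 70] -> max=70
step 5: append 7 -> window=[9, 40, 70, 7] -> max=70
step 6: append 89 -> window=[40, 70, 7, 89] -> max=89
step 7: append 81 -> window=[70, 7, 89, 81] -> max=89
step 8: append 63 -> window=[7, 89, 81, 63] -> max=89
step 9: append 65 -> window=[89, 81, 63, 65] -> max=89
Recorded maximums: 70 70 89 89 89 89
Changes between consecutive maximums: 1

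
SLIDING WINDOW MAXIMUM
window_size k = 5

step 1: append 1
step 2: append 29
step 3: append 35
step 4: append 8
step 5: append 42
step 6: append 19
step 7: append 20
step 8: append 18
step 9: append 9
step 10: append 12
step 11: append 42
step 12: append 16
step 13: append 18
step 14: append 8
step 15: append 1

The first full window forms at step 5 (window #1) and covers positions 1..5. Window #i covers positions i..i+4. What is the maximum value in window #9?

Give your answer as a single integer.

Answer: 42

Derivation:
step 1: append 1 -> window=[1] (not full yet)
step 2: append 29 -> window=[1, 29] (not full yet)
step 3: append 35 -> window=[1, 29, 35] (not full yet)
step 4: append 8 -> window=[1, 29, 35, 8] (not full yet)
step 5: append 42 -> window=[1, 29, 35, 8, 42] -> max=42
step 6: append 19 -> window=[29, 35, 8, 42, 19] -> max=42
step 7: append 20 -> window=[35, 8, 42, 19, 20] -> max=42
step 8: append 18 -> window=[8, 42, 19, 20, 18] -> max=42
step 9: append 9 -> window=[42, 19, 20, 18, 9] -> max=42
step 10: append 12 -> window=[19, 20, 18, 9, 12] -> max=20
step 11: append 42 -> window=[20, 18, 9, 12, 42] -> max=42
step 12: append 16 -> window=[18, 9, 12, 42, 16] -> max=42
step 13: append 18 -> window=[9, 12, 42, 16, 18] -> max=42
Window #9 max = 42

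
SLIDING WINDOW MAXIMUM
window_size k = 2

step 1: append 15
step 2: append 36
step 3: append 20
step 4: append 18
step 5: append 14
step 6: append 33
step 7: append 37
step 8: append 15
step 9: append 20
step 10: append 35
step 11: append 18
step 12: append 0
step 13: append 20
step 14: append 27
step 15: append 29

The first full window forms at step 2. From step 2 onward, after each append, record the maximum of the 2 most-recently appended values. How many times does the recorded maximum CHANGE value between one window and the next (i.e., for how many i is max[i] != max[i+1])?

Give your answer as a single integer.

Answer: 10

Derivation:
step 1: append 15 -> window=[15] (not full yet)
step 2: append 36 -> window=[15, 36] -> max=36
step 3: append 20 -> window=[36, 20] -> max=36
step 4: append 18 -> window=[20, 18] -> max=20
step 5: append 14 -> window=[18, 14] -> max=18
step 6: append 33 -> window=[14, 33] -> max=33
step 7: append 37 -> window=[33, 37] -> max=37
step 8: append 15 -> window=[37, 15] -> max=37
step 9: append 20 -> window=[15, 20] -> max=20
step 10: append 35 -> window=[20, 35] -> max=35
step 11: append 18 -> window=[35, 18] -> max=35
step 12: append 0 -> window=[18, 0] -> max=18
step 13: append 20 -> window=[0, 20] -> max=20
step 14: append 27 -> window=[20, 27] -> max=27
step 15: append 29 -> window=[27, 29] -> max=29
Recorded maximums: 36 36 20 18 33 37 37 20 35 35 18 20 27 29
Changes between consecutive maximums: 10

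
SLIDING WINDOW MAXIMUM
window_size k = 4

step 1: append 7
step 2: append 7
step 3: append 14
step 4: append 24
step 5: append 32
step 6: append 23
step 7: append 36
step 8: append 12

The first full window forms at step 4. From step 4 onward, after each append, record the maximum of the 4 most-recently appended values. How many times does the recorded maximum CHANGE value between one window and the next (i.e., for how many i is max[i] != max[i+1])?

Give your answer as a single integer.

Answer: 2

Derivation:
step 1: append 7 -> window=[7] (not full yet)
step 2: append 7 -> window=[7, 7] (not full yet)
step 3: append 14 -> window=[7, 7, 14] (not full yet)
step 4: append 24 -> window=[7, 7, 14, 24] -> max=24
step 5: append 32 -> window=[7, 14, 24, 32] -> max=32
step 6: append 23 -> window=[14, 24, 32, 23] -> max=32
step 7: append 36 -> window=[24, 32, 23, 36] -> max=36
step 8: append 12 -> window=[32, 23, 36, 12] -> max=36
Recorded maximums: 24 32 32 36 36
Changes between consecutive maximums: 2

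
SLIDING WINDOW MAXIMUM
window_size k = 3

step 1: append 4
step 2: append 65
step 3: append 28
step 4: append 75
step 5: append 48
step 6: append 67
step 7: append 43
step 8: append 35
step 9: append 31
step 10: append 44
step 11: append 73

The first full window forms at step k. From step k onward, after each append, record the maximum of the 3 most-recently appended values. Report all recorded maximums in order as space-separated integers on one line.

Answer: 65 75 75 75 67 67 43 44 73

Derivation:
step 1: append 4 -> window=[4] (not full yet)
step 2: append 65 -> window=[4, 65] (not full yet)
step 3: append 28 -> window=[4, 65, 28] -> max=65
step 4: append 75 -> window=[65, 28, 75] -> max=75
step 5: append 48 -> window=[28, 75, 48] -> max=75
step 6: append 67 -> window=[75, 48, 67] -> max=75
step 7: append 43 -> window=[48, 67, 43] -> max=67
step 8: append 35 -> window=[67, 43, 35] -> max=67
step 9: append 31 -> window=[43, 35, 31] -> max=43
step 10: append 44 -> window=[35, 31, 44] -> max=44
step 11: append 73 -> window=[31, 44, 73] -> max=73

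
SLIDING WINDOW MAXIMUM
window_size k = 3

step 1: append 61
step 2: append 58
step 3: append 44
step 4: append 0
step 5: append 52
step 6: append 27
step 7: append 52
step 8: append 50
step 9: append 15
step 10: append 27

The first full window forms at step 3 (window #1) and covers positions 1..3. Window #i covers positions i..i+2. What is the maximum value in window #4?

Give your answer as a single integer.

Answer: 52

Derivation:
step 1: append 61 -> window=[61] (not full yet)
step 2: append 58 -> window=[61, 58] (not full yet)
step 3: append 44 -> window=[61, 58, 44] -> max=61
step 4: append 0 -> window=[58, 44, 0] -> max=58
step 5: append 52 -> window=[44, 0, 52] -> max=52
step 6: append 27 -> window=[0, 52, 27] -> max=52
Window #4 max = 52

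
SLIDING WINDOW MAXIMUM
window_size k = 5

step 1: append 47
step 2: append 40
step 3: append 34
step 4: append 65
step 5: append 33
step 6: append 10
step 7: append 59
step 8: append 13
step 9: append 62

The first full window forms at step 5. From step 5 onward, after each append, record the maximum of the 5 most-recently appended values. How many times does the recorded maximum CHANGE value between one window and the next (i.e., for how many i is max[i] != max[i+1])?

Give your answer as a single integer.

Answer: 1

Derivation:
step 1: append 47 -> window=[47] (not full yet)
step 2: append 40 -> window=[47, 40] (not full yet)
step 3: append 34 -> window=[47, 40, 34] (not full yet)
step 4: append 65 -> window=[47, 40, 34, 65] (not full yet)
step 5: append 33 -> window=[47, 40, 34, 65, 33] -> max=65
step 6: append 10 -> window=[40, 34, 65, 33, 10] -> max=65
step 7: append 59 -> window=[34, 65, 33, 10, 59] -> max=65
step 8: append 13 -> window=[65, 33, 10, 59, 13] -> max=65
step 9: append 62 -> window=[33, 10, 59, 13, 62] -> max=62
Recorded maximums: 65 65 65 65 62
Changes between consecutive maximums: 1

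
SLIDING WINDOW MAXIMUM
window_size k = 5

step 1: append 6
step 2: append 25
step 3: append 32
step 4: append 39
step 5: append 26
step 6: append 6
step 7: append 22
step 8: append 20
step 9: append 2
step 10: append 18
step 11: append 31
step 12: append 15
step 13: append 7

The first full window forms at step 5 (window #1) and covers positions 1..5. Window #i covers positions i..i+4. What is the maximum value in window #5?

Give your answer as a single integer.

Answer: 26

Derivation:
step 1: append 6 -> window=[6] (not full yet)
step 2: append 25 -> window=[6, 25] (not full yet)
step 3: append 32 -> window=[6, 25, 32] (not full yet)
step 4: append 39 -> window=[6, 25, 32, 39] (not full yet)
step 5: append 26 -> window=[6, 25, 32, 39, 26] -> max=39
step 6: append 6 -> window=[25, 32, 39, 26, 6] -> max=39
step 7: append 22 -> window=[32, 39, 26, 6, 22] -> max=39
step 8: append 20 -> window=[39, 26, 6, 22, 20] -> max=39
step 9: append 2 -> window=[26, 6, 22, 20, 2] -> max=26
Window #5 max = 26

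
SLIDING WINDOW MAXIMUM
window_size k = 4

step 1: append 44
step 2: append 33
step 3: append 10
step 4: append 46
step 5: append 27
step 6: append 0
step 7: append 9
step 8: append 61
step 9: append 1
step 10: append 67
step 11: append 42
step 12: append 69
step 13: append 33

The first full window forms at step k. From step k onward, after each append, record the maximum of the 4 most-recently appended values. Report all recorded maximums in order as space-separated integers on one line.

step 1: append 44 -> window=[44] (not full yet)
step 2: append 33 -> window=[44, 33] (not full yet)
step 3: append 10 -> window=[44, 33, 10] (not full yet)
step 4: append 46 -> window=[44, 33, 10, 46] -> max=46
step 5: append 27 -> window=[33, 10, 46, 27] -> max=46
step 6: append 0 -> window=[10, 46, 27, 0] -> max=46
step 7: append 9 -> window=[46, 27, 0, 9] -> max=46
step 8: append 61 -> window=[27, 0, 9, 61] -> max=61
step 9: append 1 -> window=[0, 9, 61, 1] -> max=61
step 10: append 67 -> window=[9, 61, 1, 67] -> max=67
step 11: append 42 -> window=[61, 1, 67, 42] -> max=67
step 12: append 69 -> window=[1, 67, 42, 69] -> max=69
step 13: append 33 -> window=[67, 42, 69, 33] -> max=69

Answer: 46 46 46 46 61 61 67 67 69 69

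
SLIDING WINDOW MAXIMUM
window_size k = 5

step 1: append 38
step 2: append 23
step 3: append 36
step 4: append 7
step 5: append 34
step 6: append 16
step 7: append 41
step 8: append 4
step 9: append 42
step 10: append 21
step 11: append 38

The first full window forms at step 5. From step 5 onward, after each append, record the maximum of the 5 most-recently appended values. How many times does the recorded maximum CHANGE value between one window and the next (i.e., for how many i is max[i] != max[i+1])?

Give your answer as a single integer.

step 1: append 38 -> window=[38] (not full yet)
step 2: append 23 -> window=[38, 23] (not full yet)
step 3: append 36 -> window=[38, 23, 36] (not full yet)
step 4: append 7 -> window=[38, 23, 36, 7] (not full yet)
step 5: append 34 -> window=[38, 23, 36, 7, 34] -> max=38
step 6: append 16 -> window=[23, 36, 7, 34, 16] -> max=36
step 7: append 41 -> window=[36, 7, 34, 16, 41] -> max=41
step 8: append 4 -> window=[7, 34, 16, 41, 4] -> max=41
step 9: append 42 -> window=[34, 16, 41, 4, 42] -> max=42
step 10: append 21 -> window=[16, 41, 4, 42, 21] -> max=42
step 11: append 38 -> window=[41, 4, 42, 21, 38] -> max=42
Recorded maximums: 38 36 41 41 42 42 42
Changes between consecutive maximums: 3

Answer: 3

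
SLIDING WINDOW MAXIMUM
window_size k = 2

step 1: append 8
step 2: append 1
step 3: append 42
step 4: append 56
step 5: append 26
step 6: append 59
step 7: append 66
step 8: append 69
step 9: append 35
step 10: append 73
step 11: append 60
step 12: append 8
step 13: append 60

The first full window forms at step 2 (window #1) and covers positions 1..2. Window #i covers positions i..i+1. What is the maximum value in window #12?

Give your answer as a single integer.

step 1: append 8 -> window=[8] (not full yet)
step 2: append 1 -> window=[8, 1] -> max=8
step 3: append 42 -> window=[1, 42] -> max=42
step 4: append 56 -> window=[42, 56] -> max=56
step 5: append 26 -> window=[56, 26] -> max=56
step 6: append 59 -> window=[26, 59] -> max=59
step 7: append 66 -> window=[59, 66] -> max=66
step 8: append 69 -> window=[66, 69] -> max=69
step 9: append 35 -> window=[69, 35] -> max=69
step 10: append 73 -> window=[35, 73] -> max=73
step 11: append 60 -> window=[73, 60] -> max=73
step 12: append 8 -> window=[60, 8] -> max=60
step 13: append 60 -> window=[8, 60] -> max=60
Window #12 max = 60

Answer: 60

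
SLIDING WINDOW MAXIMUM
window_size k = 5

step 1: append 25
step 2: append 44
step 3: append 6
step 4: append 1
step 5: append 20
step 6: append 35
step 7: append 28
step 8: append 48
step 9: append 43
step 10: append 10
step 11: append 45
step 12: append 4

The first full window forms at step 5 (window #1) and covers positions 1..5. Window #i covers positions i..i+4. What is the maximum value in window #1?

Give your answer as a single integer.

Answer: 44

Derivation:
step 1: append 25 -> window=[25] (not full yet)
step 2: append 44 -> window=[25, 44] (not full yet)
step 3: append 6 -> window=[25, 44, 6] (not full yet)
step 4: append 1 -> window=[25, 44, 6, 1] (not full yet)
step 5: append 20 -> window=[25, 44, 6, 1, 20] -> max=44
Window #1 max = 44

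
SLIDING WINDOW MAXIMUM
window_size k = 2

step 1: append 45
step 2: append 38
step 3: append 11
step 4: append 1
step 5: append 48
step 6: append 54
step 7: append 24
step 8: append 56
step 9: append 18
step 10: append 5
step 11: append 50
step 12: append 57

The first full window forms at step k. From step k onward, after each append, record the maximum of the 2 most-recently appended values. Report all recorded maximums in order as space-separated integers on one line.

Answer: 45 38 11 48 54 54 56 56 18 50 57

Derivation:
step 1: append 45 -> window=[45] (not full yet)
step 2: append 38 -> window=[45, 38] -> max=45
step 3: append 11 -> window=[38, 11] -> max=38
step 4: append 1 -> window=[11, 1] -> max=11
step 5: append 48 -> window=[1, 48] -> max=48
step 6: append 54 -> window=[48, 54] -> max=54
step 7: append 24 -> window=[54, 24] -> max=54
step 8: append 56 -> window=[24, 56] -> max=56
step 9: append 18 -> window=[56, 18] -> max=56
step 10: append 5 -> window=[18, 5] -> max=18
step 11: append 50 -> window=[5, 50] -> max=50
step 12: append 57 -> window=[50, 57] -> max=57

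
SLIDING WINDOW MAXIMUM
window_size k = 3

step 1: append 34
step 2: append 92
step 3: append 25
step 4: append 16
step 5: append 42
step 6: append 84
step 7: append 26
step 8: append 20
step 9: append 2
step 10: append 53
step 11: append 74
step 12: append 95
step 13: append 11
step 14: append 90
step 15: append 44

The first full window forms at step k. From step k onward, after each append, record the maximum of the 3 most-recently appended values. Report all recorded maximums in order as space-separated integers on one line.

Answer: 92 92 42 84 84 84 26 53 74 95 95 95 90

Derivation:
step 1: append 34 -> window=[34] (not full yet)
step 2: append 92 -> window=[34, 92] (not full yet)
step 3: append 25 -> window=[34, 92, 25] -> max=92
step 4: append 16 -> window=[92, 25, 16] -> max=92
step 5: append 42 -> window=[25, 16, 42] -> max=42
step 6: append 84 -> window=[16, 42, 84] -> max=84
step 7: append 26 -> window=[42, 84, 26] -> max=84
step 8: append 20 -> window=[84, 26, 20] -> max=84
step 9: append 2 -> window=[26, 20, 2] -> max=26
step 10: append 53 -> window=[20, 2, 53] -> max=53
step 11: append 74 -> window=[2, 53, 74] -> max=74
step 12: append 95 -> window=[53, 74, 95] -> max=95
step 13: append 11 -> window=[74, 95, 11] -> max=95
step 14: append 90 -> window=[95, 11, 90] -> max=95
step 15: append 44 -> window=[11, 90, 44] -> max=90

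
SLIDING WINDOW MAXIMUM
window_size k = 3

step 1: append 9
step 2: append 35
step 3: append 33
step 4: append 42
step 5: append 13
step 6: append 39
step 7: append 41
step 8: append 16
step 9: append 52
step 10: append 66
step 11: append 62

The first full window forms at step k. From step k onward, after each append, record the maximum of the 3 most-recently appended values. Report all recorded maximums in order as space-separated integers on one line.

step 1: append 9 -> window=[9] (not full yet)
step 2: append 35 -> window=[9, 35] (not full yet)
step 3: append 33 -> window=[9, 35, 33] -> max=35
step 4: append 42 -> window=[35, 33, 42] -> max=42
step 5: append 13 -> window=[33, 42, 13] -> max=42
step 6: append 39 -> window=[42, 13, 39] -> max=42
step 7: append 41 -> window=[13, 39, 41] -> max=41
step 8: append 16 -> window=[39, 41, 16] -> max=41
step 9: append 52 -> window=[41, 16, 52] -> max=52
step 10: append 66 -> window=[16, 52, 66] -> max=66
step 11: append 62 -> window=[52, 66, 62] -> max=66

Answer: 35 42 42 42 41 41 52 66 66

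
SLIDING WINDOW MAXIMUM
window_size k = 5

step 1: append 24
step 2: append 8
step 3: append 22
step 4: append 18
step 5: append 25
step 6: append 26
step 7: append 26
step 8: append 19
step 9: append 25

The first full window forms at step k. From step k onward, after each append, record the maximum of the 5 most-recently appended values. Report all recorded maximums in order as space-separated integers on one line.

step 1: append 24 -> window=[24] (not full yet)
step 2: append 8 -> window=[24, 8] (not full yet)
step 3: append 22 -> window=[24, 8, 22] (not full yet)
step 4: append 18 -> window=[24, 8, 22, 18] (not full yet)
step 5: append 25 -> window=[24, 8, 22, 18, 25] -> max=25
step 6: append 26 -> window=[8, 22, 18, 25, 26] -> max=26
step 7: append 26 -> window=[22, 18, 25, 26, 26] -> max=26
step 8: append 19 -> window=[18, 25, 26, 26, 19] -> max=26
step 9: append 25 -> window=[25, 26, 26, 19, 25] -> max=26

Answer: 25 26 26 26 26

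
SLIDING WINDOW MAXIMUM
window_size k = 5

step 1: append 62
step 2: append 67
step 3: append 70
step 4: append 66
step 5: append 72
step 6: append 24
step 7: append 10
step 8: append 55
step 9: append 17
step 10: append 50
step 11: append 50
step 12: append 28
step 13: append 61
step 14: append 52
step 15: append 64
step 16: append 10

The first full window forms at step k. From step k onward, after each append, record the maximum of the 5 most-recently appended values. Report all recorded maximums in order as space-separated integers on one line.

Answer: 72 72 72 72 72 55 55 55 61 61 64 64

Derivation:
step 1: append 62 -> window=[62] (not full yet)
step 2: append 67 -> window=[62, 67] (not full yet)
step 3: append 70 -> window=[62, 67, 70] (not full yet)
step 4: append 66 -> window=[62, 67, 70, 66] (not full yet)
step 5: append 72 -> window=[62, 67, 70, 66, 72] -> max=72
step 6: append 24 -> window=[67, 70, 66, 72, 24] -> max=72
step 7: append 10 -> window=[70, 66, 72, 24, 10] -> max=72
step 8: append 55 -> window=[66, 72, 24, 10, 55] -> max=72
step 9: append 17 -> window=[72, 24, 10, 55, 17] -> max=72
step 10: append 50 -> window=[24, 10, 55, 17, 50] -> max=55
step 11: append 50 -> window=[10, 55, 17, 50, 50] -> max=55
step 12: append 28 -> window=[55, 17, 50, 50, 28] -> max=55
step 13: append 61 -> window=[17, 50, 50, 28, 61] -> max=61
step 14: append 52 -> window=[50, 50, 28, 61, 52] -> max=61
step 15: append 64 -> window=[50, 28, 61, 52, 64] -> max=64
step 16: append 10 -> window=[28, 61, 52, 64, 10] -> max=64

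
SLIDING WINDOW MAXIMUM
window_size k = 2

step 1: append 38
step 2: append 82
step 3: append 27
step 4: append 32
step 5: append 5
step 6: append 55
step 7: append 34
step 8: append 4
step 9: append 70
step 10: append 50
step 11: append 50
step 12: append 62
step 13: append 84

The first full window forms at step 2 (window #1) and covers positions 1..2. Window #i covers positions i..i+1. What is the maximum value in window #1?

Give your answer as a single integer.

step 1: append 38 -> window=[38] (not full yet)
step 2: append 82 -> window=[38, 82] -> max=82
Window #1 max = 82

Answer: 82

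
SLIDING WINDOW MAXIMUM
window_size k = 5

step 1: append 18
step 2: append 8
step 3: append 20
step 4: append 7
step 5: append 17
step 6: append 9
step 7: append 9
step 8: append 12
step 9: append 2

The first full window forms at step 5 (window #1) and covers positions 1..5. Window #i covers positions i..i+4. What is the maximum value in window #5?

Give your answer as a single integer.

Answer: 17

Derivation:
step 1: append 18 -> window=[18] (not full yet)
step 2: append 8 -> window=[18, 8] (not full yet)
step 3: append 20 -> window=[18, 8, 20] (not full yet)
step 4: append 7 -> window=[18, 8, 20, 7] (not full yet)
step 5: append 17 -> window=[18, 8, 20, 7, 17] -> max=20
step 6: append 9 -> window=[8, 20, 7, 17, 9] -> max=20
step 7: append 9 -> window=[20, 7, 17, 9, 9] -> max=20
step 8: append 12 -> window=[7, 17, 9, 9, 12] -> max=17
step 9: append 2 -> window=[17, 9, 9, 12, 2] -> max=17
Window #5 max = 17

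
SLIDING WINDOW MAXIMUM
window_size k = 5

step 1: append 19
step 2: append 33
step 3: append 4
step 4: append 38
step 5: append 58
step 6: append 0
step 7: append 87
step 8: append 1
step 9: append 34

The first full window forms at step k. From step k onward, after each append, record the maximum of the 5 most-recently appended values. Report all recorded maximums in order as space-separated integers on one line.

step 1: append 19 -> window=[19] (not full yet)
step 2: append 33 -> window=[19, 33] (not full yet)
step 3: append 4 -> window=[19, 33, 4] (not full yet)
step 4: append 38 -> window=[19, 33, 4, 38] (not full yet)
step 5: append 58 -> window=[19, 33, 4, 38, 58] -> max=58
step 6: append 0 -> window=[33, 4, 38, 58, 0] -> max=58
step 7: append 87 -> window=[4, 38, 58, 0, 87] -> max=87
step 8: append 1 -> window=[38, 58, 0, 87, 1] -> max=87
step 9: append 34 -> window=[58, 0, 87, 1, 34] -> max=87

Answer: 58 58 87 87 87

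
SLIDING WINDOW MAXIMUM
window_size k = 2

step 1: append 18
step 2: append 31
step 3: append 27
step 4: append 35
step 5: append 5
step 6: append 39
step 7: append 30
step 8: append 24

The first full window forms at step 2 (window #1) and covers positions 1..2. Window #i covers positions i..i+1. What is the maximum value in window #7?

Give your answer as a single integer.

Answer: 30

Derivation:
step 1: append 18 -> window=[18] (not full yet)
step 2: append 31 -> window=[18, 31] -> max=31
step 3: append 27 -> window=[31, 27] -> max=31
step 4: append 35 -> window=[27, 35] -> max=35
step 5: append 5 -> window=[35, 5] -> max=35
step 6: append 39 -> window=[5, 39] -> max=39
step 7: append 30 -> window=[39, 30] -> max=39
step 8: append 24 -> window=[30, 24] -> max=30
Window #7 max = 30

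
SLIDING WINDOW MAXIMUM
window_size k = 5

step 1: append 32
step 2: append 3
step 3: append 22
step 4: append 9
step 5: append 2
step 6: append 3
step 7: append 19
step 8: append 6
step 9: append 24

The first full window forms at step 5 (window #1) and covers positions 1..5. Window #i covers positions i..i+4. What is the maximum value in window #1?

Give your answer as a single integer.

Answer: 32

Derivation:
step 1: append 32 -> window=[32] (not full yet)
step 2: append 3 -> window=[32, 3] (not full yet)
step 3: append 22 -> window=[32, 3, 22] (not full yet)
step 4: append 9 -> window=[32, 3, 22, 9] (not full yet)
step 5: append 2 -> window=[32, 3, 22, 9, 2] -> max=32
Window #1 max = 32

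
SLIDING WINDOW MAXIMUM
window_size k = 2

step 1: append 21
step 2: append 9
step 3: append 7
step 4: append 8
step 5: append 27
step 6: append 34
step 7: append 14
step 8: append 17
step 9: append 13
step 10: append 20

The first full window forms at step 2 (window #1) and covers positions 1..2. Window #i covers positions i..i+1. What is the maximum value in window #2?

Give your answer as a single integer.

Answer: 9

Derivation:
step 1: append 21 -> window=[21] (not full yet)
step 2: append 9 -> window=[21, 9] -> max=21
step 3: append 7 -> window=[9, 7] -> max=9
Window #2 max = 9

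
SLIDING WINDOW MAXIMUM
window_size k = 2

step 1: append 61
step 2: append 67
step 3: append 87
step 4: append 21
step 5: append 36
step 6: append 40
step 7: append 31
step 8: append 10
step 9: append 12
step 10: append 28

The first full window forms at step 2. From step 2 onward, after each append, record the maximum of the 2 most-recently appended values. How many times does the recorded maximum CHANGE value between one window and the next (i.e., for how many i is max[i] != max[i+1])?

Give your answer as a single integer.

step 1: append 61 -> window=[61] (not full yet)
step 2: append 67 -> window=[61, 67] -> max=67
step 3: append 87 -> window=[67, 87] -> max=87
step 4: append 21 -> window=[87, 21] -> max=87
step 5: append 36 -> window=[21, 36] -> max=36
step 6: append 40 -> window=[36, 40] -> max=40
step 7: append 31 -> window=[40, 31] -> max=40
step 8: append 10 -> window=[31, 10] -> max=31
step 9: append 12 -> window=[10, 12] -> max=12
step 10: append 28 -> window=[12, 28] -> max=28
Recorded maximums: 67 87 87 36 40 40 31 12 28
Changes between consecutive maximums: 6

Answer: 6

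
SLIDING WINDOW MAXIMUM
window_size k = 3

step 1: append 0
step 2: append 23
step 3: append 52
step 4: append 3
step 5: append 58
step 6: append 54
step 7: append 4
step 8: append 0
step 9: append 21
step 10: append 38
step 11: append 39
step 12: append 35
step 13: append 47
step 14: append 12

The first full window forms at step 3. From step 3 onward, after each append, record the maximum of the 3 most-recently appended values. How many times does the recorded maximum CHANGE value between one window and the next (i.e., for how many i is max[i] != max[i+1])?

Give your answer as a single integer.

step 1: append 0 -> window=[0] (not full yet)
step 2: append 23 -> window=[0, 23] (not full yet)
step 3: append 52 -> window=[0, 23, 52] -> max=52
step 4: append 3 -> window=[23, 52, 3] -> max=52
step 5: append 58 -> window=[52, 3, 58] -> max=58
step 6: append 54 -> window=[3, 58, 54] -> max=58
step 7: append 4 -> window=[58, 54, 4] -> max=58
step 8: append 0 -> window=[54, 4, 0] -> max=54
step 9: append 21 -> window=[4, 0, 21] -> max=21
step 10: append 38 -> window=[0, 21, 38] -> max=38
step 11: append 39 -> window=[21, 38, 39] -> max=39
step 12: append 35 -> window=[38, 39, 35] -> max=39
step 13: append 47 -> window=[39, 35, 47] -> max=47
step 14: append 12 -> window=[35, 47, 12] -> max=47
Recorded maximums: 52 52 58 58 58 54 21 38 39 39 47 47
Changes between consecutive maximums: 6

Answer: 6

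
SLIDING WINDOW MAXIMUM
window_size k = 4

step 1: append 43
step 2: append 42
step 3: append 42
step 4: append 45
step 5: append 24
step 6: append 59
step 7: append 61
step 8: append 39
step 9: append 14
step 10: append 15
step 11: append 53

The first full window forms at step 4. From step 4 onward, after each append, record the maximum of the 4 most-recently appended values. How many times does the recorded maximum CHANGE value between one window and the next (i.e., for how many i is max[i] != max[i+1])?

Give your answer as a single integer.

step 1: append 43 -> window=[43] (not full yet)
step 2: append 42 -> window=[43, 42] (not full yet)
step 3: append 42 -> window=[43, 42, 42] (not full yet)
step 4: append 45 -> window=[43, 42, 42, 45] -> max=45
step 5: append 24 -> window=[42, 42, 45, 24] -> max=45
step 6: append 59 -> window=[42, 45, 24, 59] -> max=59
step 7: append 61 -> window=[45, 24, 59, 61] -> max=61
step 8: append 39 -> window=[24, 59, 61, 39] -> max=61
step 9: append 14 -> window=[59, 61, 39, 14] -> max=61
step 10: append 15 -> window=[61, 39, 14, 15] -> max=61
step 11: append 53 -> window=[39, 14, 15, 53] -> max=53
Recorded maximums: 45 45 59 61 61 61 61 53
Changes between consecutive maximums: 3

Answer: 3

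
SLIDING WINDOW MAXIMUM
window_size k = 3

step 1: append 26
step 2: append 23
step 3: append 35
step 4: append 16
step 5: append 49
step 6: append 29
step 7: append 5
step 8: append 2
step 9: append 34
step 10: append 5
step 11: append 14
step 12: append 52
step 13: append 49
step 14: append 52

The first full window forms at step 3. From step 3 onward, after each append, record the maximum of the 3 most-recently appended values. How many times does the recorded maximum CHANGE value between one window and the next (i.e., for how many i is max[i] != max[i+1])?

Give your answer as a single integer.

step 1: append 26 -> window=[26] (not full yet)
step 2: append 23 -> window=[26, 23] (not full yet)
step 3: append 35 -> window=[26, 23, 35] -> max=35
step 4: append 16 -> window=[23, 35, 16] -> max=35
step 5: append 49 -> window=[35, 16, 49] -> max=49
step 6: append 29 -> window=[16, 49, 29] -> max=49
step 7: append 5 -> window=[49, 29, 5] -> max=49
step 8: append 2 -> window=[29, 5, 2] -> max=29
step 9: append 34 -> window=[5, 2, 34] -> max=34
step 10: append 5 -> window=[2, 34, 5] -> max=34
step 11: append 14 -> window=[34, 5, 14] -> max=34
step 12: append 52 -> window=[5, 14, 52] -> max=52
step 13: append 49 -> window=[14, 52, 49] -> max=52
step 14: append 52 -> window=[52, 49, 52] -> max=52
Recorded maximums: 35 35 49 49 49 29 34 34 34 52 52 52
Changes between consecutive maximums: 4

Answer: 4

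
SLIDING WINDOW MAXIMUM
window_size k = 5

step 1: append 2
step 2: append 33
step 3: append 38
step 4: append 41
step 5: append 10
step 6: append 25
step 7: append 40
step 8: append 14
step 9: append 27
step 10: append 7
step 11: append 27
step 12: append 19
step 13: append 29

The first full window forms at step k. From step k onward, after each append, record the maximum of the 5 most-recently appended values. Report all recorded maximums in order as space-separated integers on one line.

Answer: 41 41 41 41 40 40 40 27 29

Derivation:
step 1: append 2 -> window=[2] (not full yet)
step 2: append 33 -> window=[2, 33] (not full yet)
step 3: append 38 -> window=[2, 33, 38] (not full yet)
step 4: append 41 -> window=[2, 33, 38, 41] (not full yet)
step 5: append 10 -> window=[2, 33, 38, 41, 10] -> max=41
step 6: append 25 -> window=[33, 38, 41, 10, 25] -> max=41
step 7: append 40 -> window=[38, 41, 10, 25, 40] -> max=41
step 8: append 14 -> window=[41, 10, 25, 40, 14] -> max=41
step 9: append 27 -> window=[10, 25, 40, 14, 27] -> max=40
step 10: append 7 -> window=[25, 40, 14, 27, 7] -> max=40
step 11: append 27 -> window=[40, 14, 27, 7, 27] -> max=40
step 12: append 19 -> window=[14, 27, 7, 27, 19] -> max=27
step 13: append 29 -> window=[27, 7, 27, 19, 29] -> max=29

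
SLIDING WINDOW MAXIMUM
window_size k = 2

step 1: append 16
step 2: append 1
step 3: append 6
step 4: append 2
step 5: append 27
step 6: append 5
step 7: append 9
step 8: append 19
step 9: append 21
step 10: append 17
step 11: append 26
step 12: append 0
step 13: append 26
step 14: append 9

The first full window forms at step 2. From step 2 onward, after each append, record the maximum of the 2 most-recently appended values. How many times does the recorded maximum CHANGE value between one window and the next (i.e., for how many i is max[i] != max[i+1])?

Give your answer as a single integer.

step 1: append 16 -> window=[16] (not full yet)
step 2: append 1 -> window=[16, 1] -> max=16
step 3: append 6 -> window=[1, 6] -> max=6
step 4: append 2 -> window=[6, 2] -> max=6
step 5: append 27 -> window=[2, 27] -> max=27
step 6: append 5 -> window=[27, 5] -> max=27
step 7: append 9 -> window=[5, 9] -> max=9
step 8: append 19 -> window=[9, 19] -> max=19
step 9: append 21 -> window=[19, 21] -> max=21
step 10: append 17 -> window=[21, 17] -> max=21
step 11: append 26 -> window=[17, 26] -> max=26
step 12: append 0 -> window=[26, 0] -> max=26
step 13: append 26 -> window=[0, 26] -> max=26
step 14: append 9 -> window=[26, 9] -> max=26
Recorded maximums: 16 6 6 27 27 9 19 21 21 26 26 26 26
Changes between consecutive maximums: 6

Answer: 6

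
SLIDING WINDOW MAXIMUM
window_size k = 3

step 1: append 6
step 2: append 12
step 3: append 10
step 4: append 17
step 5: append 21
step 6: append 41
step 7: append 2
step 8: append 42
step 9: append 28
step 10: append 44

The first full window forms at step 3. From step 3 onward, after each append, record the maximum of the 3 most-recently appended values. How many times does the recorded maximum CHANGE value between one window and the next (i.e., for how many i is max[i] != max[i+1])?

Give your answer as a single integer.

step 1: append 6 -> window=[6] (not full yet)
step 2: append 12 -> window=[6, 12] (not full yet)
step 3: append 10 -> window=[6, 12, 10] -> max=12
step 4: append 17 -> window=[12, 10, 17] -> max=17
step 5: append 21 -> window=[10, 17, 21] -> max=21
step 6: append 41 -> window=[17, 21, 41] -> max=41
step 7: append 2 -> window=[21, 41, 2] -> max=41
step 8: append 42 -> window=[41, 2, 42] -> max=42
step 9: append 28 -> window=[2, 42, 28] -> max=42
step 10: append 44 -> window=[42, 28, 44] -> max=44
Recorded maximums: 12 17 21 41 41 42 42 44
Changes between consecutive maximums: 5

Answer: 5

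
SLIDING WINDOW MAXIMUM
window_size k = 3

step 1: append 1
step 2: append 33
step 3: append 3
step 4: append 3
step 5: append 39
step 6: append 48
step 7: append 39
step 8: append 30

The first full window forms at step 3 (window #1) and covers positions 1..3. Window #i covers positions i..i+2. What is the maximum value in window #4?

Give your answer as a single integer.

step 1: append 1 -> window=[1] (not full yet)
step 2: append 33 -> window=[1, 33] (not full yet)
step 3: append 3 -> window=[1, 33, 3] -> max=33
step 4: append 3 -> window=[33, 3, 3] -> max=33
step 5: append 39 -> window=[3, 3, 39] -> max=39
step 6: append 48 -> window=[3, 39, 48] -> max=48
Window #4 max = 48

Answer: 48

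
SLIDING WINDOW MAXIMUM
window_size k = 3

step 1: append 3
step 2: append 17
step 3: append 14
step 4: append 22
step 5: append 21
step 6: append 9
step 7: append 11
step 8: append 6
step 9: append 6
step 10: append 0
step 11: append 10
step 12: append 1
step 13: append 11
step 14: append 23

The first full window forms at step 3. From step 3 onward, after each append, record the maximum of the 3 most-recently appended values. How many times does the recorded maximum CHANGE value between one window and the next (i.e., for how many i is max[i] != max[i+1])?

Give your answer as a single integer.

step 1: append 3 -> window=[3] (not full yet)
step 2: append 17 -> window=[3, 17] (not full yet)
step 3: append 14 -> window=[3, 17, 14] -> max=17
step 4: append 22 -> window=[17, 14, 22] -> max=22
step 5: append 21 -> window=[14, 22, 21] -> max=22
step 6: append 9 -> window=[22, 21, 9] -> max=22
step 7: append 11 -> window=[21, 9, 11] -> max=21
step 8: append 6 -> window=[9, 11, 6] -> max=11
step 9: append 6 -> window=[11, 6, 6] -> max=11
step 10: append 0 -> window=[6, 6, 0] -> max=6
step 11: append 10 -> window=[6, 0, 10] -> max=10
step 12: append 1 -> window=[0, 10, 1] -> max=10
step 13: append 11 -> window=[10, 1, 11] -> max=11
step 14: append 23 -> window=[1, 11, 23] -> max=23
Recorded maximums: 17 22 22 22 21 11 11 6 10 10 11 23
Changes between consecutive maximums: 7

Answer: 7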